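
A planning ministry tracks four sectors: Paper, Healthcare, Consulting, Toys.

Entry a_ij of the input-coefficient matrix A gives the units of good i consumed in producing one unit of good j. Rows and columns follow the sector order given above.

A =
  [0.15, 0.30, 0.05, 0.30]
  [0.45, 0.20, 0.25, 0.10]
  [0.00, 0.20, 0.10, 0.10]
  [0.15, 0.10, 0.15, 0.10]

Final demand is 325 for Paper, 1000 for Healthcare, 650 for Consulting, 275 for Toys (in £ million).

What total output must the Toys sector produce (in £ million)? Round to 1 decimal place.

x_4 = 1213.6

I − A =
  [   0.85    -0.30    -0.05    -0.30]
  [  -0.45     0.80    -0.25    -0.10]
  [   0.00    -0.20     0.90    -0.10]
  [  -0.15    -0.10    -0.15     0.90]
Compute the cofactors C_ij = (−1)^(i+j)·(3×3 minor ij) of I−A; the adjugate is their transpose:
adj(I−A) = Cᵀ =
  [ 0.5765   0.2840   0.1510   0.2405]
  [ 0.3750   0.6345   0.2340   0.2215]
  [ 0.1005   0.1570   0.4280   0.0985]
  [ 0.1545   0.1440   0.1225   0.4435]
det(I−A) = Σ_j (I−A)_1j·C_1j = (0.85)(0.5765) + (-0.30)(0.3750) + (-0.05)(0.1005) + (-0.30)(0.1545) = 0.32615
(I − A)⁻¹ = adj(I−A) / det(I−A) ≈
  [   1.7676     0.8708     0.4630     0.7374]
  [   1.1498     1.9454     0.7175     0.6791]
  [   0.3081     0.4814     1.3123     0.3020]
  [   0.4737     0.4415     0.3756     1.3598]
x = (I − A)⁻¹ d = adj(I−A)·d / det(I−A), with det(I−A) = 0.32615:
  x_1 = (0.5765·325 + 0.2840·1000 + 0.1510·650 + 0.2405·275) / 0.32615 = 635.65 / 0.32615 ≈ 1948.9
  x_2 = (0.3750·325 + 0.6345·1000 + 0.2340·650 + 0.2215·275) / 0.32615 = 969.3875 / 0.32615 ≈ 2972.2
  x_3 = (0.1005·325 + 0.1570·1000 + 0.4280·650 + 0.0985·275) / 0.32615 = 494.95 / 0.32615 ≈ 1517.6
  x_4 = (0.1545·325 + 0.1440·1000 + 0.1225·650 + 0.4435·275) / 0.32615 = 395.80 / 0.32615 ≈ 1213.6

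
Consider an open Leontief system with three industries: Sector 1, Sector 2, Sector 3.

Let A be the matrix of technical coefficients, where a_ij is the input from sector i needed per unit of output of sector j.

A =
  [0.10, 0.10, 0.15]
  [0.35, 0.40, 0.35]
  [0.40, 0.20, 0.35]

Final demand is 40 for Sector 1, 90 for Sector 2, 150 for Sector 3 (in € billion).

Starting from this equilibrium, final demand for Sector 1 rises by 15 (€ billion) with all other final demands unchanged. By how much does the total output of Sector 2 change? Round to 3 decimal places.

I − A =
  [   0.90    -0.10    -0.15]
  [  -0.35     0.60    -0.35]
  [  -0.40    -0.20     0.65]
Cofactors of I−A, C_ij = (−1)^(i+j)·(minor ij) (rows/columns in the sector order above):
  C_11 = (0.60)(0.65) − (-0.35)(-0.20) = 0.3200
  C_12 = −[(-0.35)(0.65) − (-0.35)(-0.40)] = 0.3675
  C_13 = (-0.35)(-0.20) − (0.60)(-0.40) = 0.3100
  C_21 = −[(-0.10)(0.65) − (-0.15)(-0.20)] = 0.0950
  C_22 = (0.90)(0.65) − (-0.15)(-0.40) = 0.5250
  C_23 = −[(0.90)(-0.20) − (-0.10)(-0.40)] = 0.2200
  C_31 = (-0.10)(-0.35) − (-0.15)(0.60) = 0.1250
  C_32 = −[(0.90)(-0.35) − (-0.15)(-0.35)] = 0.3675
  C_33 = (0.90)(0.60) − (-0.10)(-0.35) = 0.5050
det(I−A) = Σ_j (I−A)_1j·C_1j = (0.90)(0.3200) + (-0.10)(0.3675) + (-0.15)(0.3100) = 0.20475
adj(I−A) = Cᵀ =
  [ 0.3200   0.0950   0.1250]
  [ 0.3675   0.5250   0.3675]
  [ 0.3100   0.2200   0.5050]
(I − A)⁻¹ = adj(I−A) / det(I−A) ≈
  [   1.5629     0.4640     0.6105]
  [   1.7949     2.5641     1.7949]
  [   1.5140     1.0745     2.4664]
Δx = (I − A)⁻¹ Δd with Δd having +15 in the Sector 1 component and 0 elsewhere.
So Δx_2 = L_21 · (+15), where L_21 = adj(I−A)_21 / det(I−A) = 0.3675 / 0.20475.
Δx_2 = 0.3675 × (+15) / 0.20475 = 5.5125 / 0.20475 ≈ 26.923.

Δx_2 = 26.923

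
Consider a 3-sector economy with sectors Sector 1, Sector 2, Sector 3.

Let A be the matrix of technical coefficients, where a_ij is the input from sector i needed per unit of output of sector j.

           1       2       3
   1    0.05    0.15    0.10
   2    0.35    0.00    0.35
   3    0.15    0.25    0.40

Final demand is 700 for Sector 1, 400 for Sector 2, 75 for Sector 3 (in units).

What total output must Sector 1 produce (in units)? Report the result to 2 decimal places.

I − A =
  [   0.95    -0.15    -0.10]
  [  -0.35     1.00    -0.35]
  [  -0.15    -0.25     0.60]
Cofactors of I−A, C_ij = (−1)^(i+j)·(minor ij) (rows/columns in the sector order above):
  C_11 = (1.00)(0.60) − (-0.35)(-0.25) = 0.5125
  C_12 = −[(-0.35)(0.60) − (-0.35)(-0.15)] = 0.2625
  C_13 = (-0.35)(-0.25) − (1.00)(-0.15) = 0.2375
  C_21 = −[(-0.15)(0.60) − (-0.10)(-0.25)] = 0.1150
  C_22 = (0.95)(0.60) − (-0.10)(-0.15) = 0.5550
  C_23 = −[(0.95)(-0.25) − (-0.15)(-0.15)] = 0.2600
  C_31 = (-0.15)(-0.35) − (-0.10)(1.00) = 0.1525
  C_32 = −[(0.95)(-0.35) − (-0.10)(-0.35)] = 0.3675
  C_33 = (0.95)(1.00) − (-0.15)(-0.35) = 0.8975
det(I−A) = Σ_j (I−A)_1j·C_1j = (0.95)(0.5125) + (-0.15)(0.2625) + (-0.10)(0.2375) = 0.42375
adj(I−A) = Cᵀ =
  [ 0.5125   0.1150   0.1525]
  [ 0.2625   0.5550   0.3675]
  [ 0.2375   0.2600   0.8975]
(I − A)⁻¹ = adj(I−A) / det(I−A) ≈
  [   1.2094     0.2714     0.3599]
  [   0.6195     1.3097     0.8673]
  [   0.5605     0.6136     2.1180]
x = (I − A)⁻¹ d = adj(I−A)·d / det(I−A), with det(I−A) = 0.42375:
  x_1 = (0.5125·700 + 0.1150·400 + 0.1525·75) / 0.42375 = 416.1875 / 0.42375 ≈ 982.15
  x_2 = (0.2625·700 + 0.5550·400 + 0.3675·75) / 0.42375 = 433.3125 / 0.42375 ≈ 1022.57
  x_3 = (0.2375·700 + 0.2600·400 + 0.8975·75) / 0.42375 = 337.5625 / 0.42375 ≈ 796.61

x_1 = 982.15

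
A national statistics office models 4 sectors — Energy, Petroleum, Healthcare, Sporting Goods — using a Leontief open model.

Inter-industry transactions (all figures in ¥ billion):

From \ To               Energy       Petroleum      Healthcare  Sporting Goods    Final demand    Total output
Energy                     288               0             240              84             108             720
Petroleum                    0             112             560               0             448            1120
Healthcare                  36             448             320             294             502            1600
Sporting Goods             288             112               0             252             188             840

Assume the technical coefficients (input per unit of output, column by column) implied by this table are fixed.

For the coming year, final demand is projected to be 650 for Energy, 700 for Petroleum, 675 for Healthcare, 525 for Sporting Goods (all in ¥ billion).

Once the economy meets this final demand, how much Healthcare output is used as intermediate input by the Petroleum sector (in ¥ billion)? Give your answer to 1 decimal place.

Technical coefficients a_ij = z_ij / X_j:
  a_EE = 288/720 = 0.40, a_PE = 0/720 = 0.00, a_HE = 36/720 = 0.05, a_SE = 288/720 = 0.40
  a_EP = 0/1120 = 0.00, a_PP = 112/1120 = 0.10, a_HP = 448/1120 = 0.40, a_SP = 112/1120 = 0.10
  a_EH = 240/1600 = 0.15, a_PH = 560/1600 = 0.35, a_HH = 320/1600 = 0.20, a_SH = 0/1600 = 0.00
  a_ES = 84/840 = 0.10, a_PS = 0/840 = 0.00, a_HS = 294/840 = 0.35, a_SS = 252/840 = 0.30
I − A =
  [   0.60     0.00    -0.15    -0.10]
  [   0.00     0.90    -0.35     0.00]
  [  -0.05    -0.40     0.80    -0.35]
  [  -0.40    -0.10     0.00     0.70]
Compute the cofactors C_ij = (−1)^(i+j)·(3×3 minor ij) of I−A; the adjugate is their transpose:
adj(I−A) = Cᵀ =
  [ 0.39375   0.05525   0.09800   0.10525]
  [ 0.06125   0.27775   0.13300   0.07525]
  [ 0.15750   0.17350   0.34200   0.19350]
  [ 0.23375   0.07125   0.07500   0.34125]
det(I−A) = Σ_j (I−A)_1j·C_1j = (0.60)(0.39375) + (0.00)(0.06125) + (-0.15)(0.15750) + (-0.10)(0.23375) = 0.18925
(I − A)⁻¹ = adj(I−A) / det(I−A) ≈
  [   2.0806     0.2919     0.5178     0.5561]
  [   0.3236     1.4676     0.7028     0.3976]
  [   0.8322     0.9168     1.8071     1.0225]
  [   1.2351     0.3765     0.3963     1.8032]
First solve x = (I − A)⁻¹ d = adj(I−A)·d / det(I−A); in particular x_P = (0.06125·650 + 0.27775·700 + 0.13300·675 + 0.07525·525) / 0.18925 = 363.51875 / 0.18925 ≈ 1920.839.
Intermediate flow from H to P: z_HP = a_HP · x_P = 0.40 × 363.51875 / 0.18925 = 145.4075 / 0.18925 ≈ 768.3.

z_HP = 768.3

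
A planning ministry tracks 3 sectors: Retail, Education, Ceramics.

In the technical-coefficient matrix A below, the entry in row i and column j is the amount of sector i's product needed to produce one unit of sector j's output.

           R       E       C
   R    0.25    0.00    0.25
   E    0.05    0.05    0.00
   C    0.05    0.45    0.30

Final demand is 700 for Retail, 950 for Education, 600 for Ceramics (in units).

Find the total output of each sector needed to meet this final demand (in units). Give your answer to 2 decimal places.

x_R = 1485.45, x_E = 1078.18, x_C = 1656.36

I − A =
  [   0.75     0.00    -0.25]
  [  -0.05     0.95     0.00]
  [  -0.05    -0.45     0.70]
Cofactors of I−A, C_ij = (−1)^(i+j)·(minor ij) (rows/columns in the sector order above):
  C_11 = (0.95)(0.70) − (0.00)(-0.45) = 0.6650
  C_12 = −[(-0.05)(0.70) − (0.00)(-0.05)] = 0.0350
  C_13 = (-0.05)(-0.45) − (0.95)(-0.05) = 0.0700
  C_21 = −[(0.00)(0.70) − (-0.25)(-0.45)] = 0.1125
  C_22 = (0.75)(0.70) − (-0.25)(-0.05) = 0.5125
  C_23 = −[(0.75)(-0.45) − (0.00)(-0.05)] = 0.3375
  C_31 = (0.00)(0.00) − (-0.25)(0.95) = 0.2375
  C_32 = −[(0.75)(0.00) − (-0.25)(-0.05)] = 0.0125
  C_33 = (0.75)(0.95) − (0.00)(-0.05) = 0.7125
det(I−A) = Σ_j (I−A)_1j·C_1j = (0.75)(0.6650) + (0.00)(0.0350) + (-0.25)(0.0700) = 0.48125
adj(I−A) = Cᵀ =
  [ 0.6650   0.1125   0.2375]
  [ 0.0350   0.5125   0.0125]
  [ 0.0700   0.3375   0.7125]
(I − A)⁻¹ = adj(I−A) / det(I−A) ≈
  [   1.3818     0.2338     0.4935]
  [   0.0727     1.0649     0.0260]
  [   0.1455     0.7013     1.4805]
x = (I − A)⁻¹ d = adj(I−A)·d / det(I−A), with det(I−A) = 0.48125:
  x_R = (0.6650·700 + 0.1125·950 + 0.2375·600) / 0.48125 = 714.875 / 0.48125 ≈ 1485.45
  x_E = (0.0350·700 + 0.5125·950 + 0.0125·600) / 0.48125 = 518.875 / 0.48125 ≈ 1078.18
  x_C = (0.0700·700 + 0.3375·950 + 0.7125·600) / 0.48125 = 797.125 / 0.48125 ≈ 1656.36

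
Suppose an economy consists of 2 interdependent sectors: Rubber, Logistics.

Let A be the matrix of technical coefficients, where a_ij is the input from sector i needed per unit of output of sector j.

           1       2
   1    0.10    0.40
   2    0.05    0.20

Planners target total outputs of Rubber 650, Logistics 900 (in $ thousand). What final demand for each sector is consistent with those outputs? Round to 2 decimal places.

d_1 = 225.00, d_2 = 687.50

I − A =
  [   0.90    -0.40]
  [  -0.05     0.80]
d = (I − A) x:
  d_1 = (+0.90)·650 + (-0.40)·900 = 225.00
  d_2 = (-0.05)·650 + (+0.80)·900 = 687.50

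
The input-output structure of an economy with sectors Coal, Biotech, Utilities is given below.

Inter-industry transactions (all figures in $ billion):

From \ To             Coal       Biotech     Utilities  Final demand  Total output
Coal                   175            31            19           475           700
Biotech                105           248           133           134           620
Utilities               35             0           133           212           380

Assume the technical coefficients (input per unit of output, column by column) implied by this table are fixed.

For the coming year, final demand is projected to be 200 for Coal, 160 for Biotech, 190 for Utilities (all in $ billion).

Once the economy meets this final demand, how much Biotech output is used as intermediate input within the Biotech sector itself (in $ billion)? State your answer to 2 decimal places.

Technical coefficients a_ij = z_ij / X_j:
  a_11 = 175/700 = 0.25, a_21 = 105/700 = 0.15, a_31 = 35/700 = 0.05
  a_12 = 31/620 = 0.05, a_22 = 248/620 = 0.40, a_32 = 0/620 = 0.00
  a_13 = 19/380 = 0.05, a_23 = 133/380 = 0.35, a_33 = 133/380 = 0.35
I − A =
  [   0.75    -0.05    -0.05]
  [  -0.15     0.60    -0.35]
  [  -0.05     0.00     0.65]
Cofactors of I−A, C_ij = (−1)^(i+j)·(minor ij) (rows/columns in the sector order above):
  C_11 = (0.60)(0.65) − (-0.35)(0.00) = 0.3900
  C_12 = −[(-0.15)(0.65) − (-0.35)(-0.05)] = 0.1150
  C_13 = (-0.15)(0.00) − (0.60)(-0.05) = 0.0300
  C_21 = −[(-0.05)(0.65) − (-0.05)(0.00)] = 0.0325
  C_22 = (0.75)(0.65) − (-0.05)(-0.05) = 0.4850
  C_23 = −[(0.75)(0.00) − (-0.05)(-0.05)] = 0.0025
  C_31 = (-0.05)(-0.35) − (-0.05)(0.60) = 0.0475
  C_32 = −[(0.75)(-0.35) − (-0.05)(-0.15)] = 0.2700
  C_33 = (0.75)(0.60) − (-0.05)(-0.15) = 0.4425
det(I−A) = Σ_j (I−A)_1j·C_1j = (0.75)(0.3900) + (-0.05)(0.1150) + (-0.05)(0.0300) = 0.28525
adj(I−A) = Cᵀ =
  [ 0.3900   0.0325   0.0475]
  [ 0.1150   0.4850   0.2700]
  [ 0.0300   0.0025   0.4425]
(I − A)⁻¹ = adj(I−A) / det(I−A) ≈
  [   1.3672     0.1139     0.1665]
  [   0.4032     1.7003     0.9465]
  [   0.1052     0.0088     1.5513]
First solve x = (I − A)⁻¹ d = adj(I−A)·d / det(I−A); in particular x_2 = (0.1150·200 + 0.4850·160 + 0.2700·190) / 0.28525 = 151.90 / 0.28525 ≈ 532.5153.
Intermediate flow from 2 to 2: z_22 = a_22 · x_2 = 0.40 × 151.90 / 0.28525 = 60.76 / 0.28525 ≈ 213.01.

z_22 = 213.01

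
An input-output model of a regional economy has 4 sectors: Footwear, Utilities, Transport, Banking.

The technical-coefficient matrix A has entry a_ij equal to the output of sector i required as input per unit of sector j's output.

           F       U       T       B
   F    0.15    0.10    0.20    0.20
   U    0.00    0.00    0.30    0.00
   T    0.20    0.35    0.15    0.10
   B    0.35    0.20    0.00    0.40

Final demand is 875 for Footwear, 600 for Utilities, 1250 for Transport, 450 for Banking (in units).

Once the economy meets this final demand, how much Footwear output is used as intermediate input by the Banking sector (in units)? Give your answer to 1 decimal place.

I − A =
  [   0.85    -0.10    -0.20    -0.20]
  [   0.00     1.00    -0.30     0.00]
  [  -0.20    -0.35     0.85    -0.10]
  [  -0.35    -0.20     0.00     0.60]
Compute the cofactors C_ij = (−1)^(i+j)·(3×3 minor ij) of I−A; the adjugate is their transpose:
adj(I−A) = Cᵀ =
  [ 0.44100   0.13100   0.15000   0.17200]
  [ 0.04650   0.34300   0.13200   0.03750]
  [ 0.15500   0.19450   0.44000   0.12500]
  [ 0.27275   0.19075   0.13150   0.58725]
det(I−A) = Σ_j (I−A)_1j·C_1j = (0.85)(0.44100) + (-0.10)(0.04650) + (-0.20)(0.15500) + (-0.20)(0.27275) = 0.28465
(I − A)⁻¹ = adj(I−A) / det(I−A) ≈
  [   1.5493     0.4602     0.5270     0.6043]
  [   0.1634     1.2050     0.4637     0.1317]
  [   0.5445     0.6833     1.5458     0.4391]
  [   0.9582     0.6701     0.4620     2.0631]
First solve x = (I − A)⁻¹ d = adj(I−A)·d / det(I−A); in particular x_B = (0.27275·875 + 0.19075·600 + 0.13150·1250 + 0.58725·450) / 0.28465 = 781.74375 / 0.28465 ≈ 2746.333.
Intermediate flow from F to B: z_FB = a_FB · x_B = 0.20 × 781.74375 / 0.28465 = 156.34875 / 0.28465 ≈ 549.3.

z_FB = 549.3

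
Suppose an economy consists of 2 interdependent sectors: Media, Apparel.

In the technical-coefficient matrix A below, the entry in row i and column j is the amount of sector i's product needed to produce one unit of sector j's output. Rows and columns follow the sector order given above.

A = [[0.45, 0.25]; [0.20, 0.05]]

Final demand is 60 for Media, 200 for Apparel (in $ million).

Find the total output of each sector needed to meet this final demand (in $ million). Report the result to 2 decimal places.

I − A =
  [   0.55    -0.25]
  [  -0.20     0.95]
det(I−A) = (0.55)(0.95) − (-0.25)(-0.20) = 0.4725
adj(I−A) = [[0.95, 0.25], [0.20, 0.55]]
(I − A)⁻¹ = adj(I−A) / det(I−A) ≈
  [   2.0106     0.5291]
  [   0.4233     1.1640]
x = (I − A)⁻¹ d = adj(I−A)·d / det(I−A), with det(I−A) = 0.4725:
  x_M = (0.95·60 + 0.25·200) / 0.4725 = 107.00 / 0.4725 ≈ 226.46
  x_A = (0.20·60 + 0.55·200) / 0.4725 = 122.00 / 0.4725 ≈ 258.20

x_M = 226.46, x_A = 258.20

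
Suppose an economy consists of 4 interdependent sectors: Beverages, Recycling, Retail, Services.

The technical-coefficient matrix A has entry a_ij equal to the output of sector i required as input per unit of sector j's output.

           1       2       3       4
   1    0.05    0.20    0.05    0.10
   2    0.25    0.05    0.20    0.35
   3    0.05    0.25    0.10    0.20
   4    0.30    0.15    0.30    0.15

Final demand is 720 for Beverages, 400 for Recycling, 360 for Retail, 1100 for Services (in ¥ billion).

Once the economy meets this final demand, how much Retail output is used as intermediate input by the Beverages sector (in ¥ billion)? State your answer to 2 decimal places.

z_31 = 82.03

I − A =
  [   0.95    -0.20    -0.05    -0.10]
  [  -0.25     0.95    -0.20    -0.35]
  [  -0.05    -0.25     0.90    -0.20]
  [  -0.30    -0.15    -0.30     0.85]
Compute the cofactors C_ij = (−1)^(i+j)·(3×3 minor ij) of I−A; the adjugate is their transpose:
adj(I−A) = Cᵀ =
  [ 0.547750   0.174125   0.124250   0.165375]
  [ 0.296500   0.636125   0.278625   0.362375]
  [ 0.181625   0.244125   0.621500   0.268125]
  [ 0.309750   0.259875   0.312375   0.712250]
det(I−A) = Σ_j (I−A)_1j·C_1j = (0.95)(0.547750) + (-0.20)(0.296500) + (-0.05)(0.181625) + (-0.10)(0.309750) = 0.42100625
(I − A)⁻¹ = adj(I−A) / det(I−A) ≈
  [   1.3010     0.4136     0.2951     0.3928]
  [   0.7043     1.5110     0.6618     0.8607]
  [   0.4314     0.5799     1.4762     0.6369]
  [   0.7357     0.6173     0.7420     1.6918]
First solve x = (I − A)⁻¹ d = adj(I−A)·d / det(I−A); in particular x_1 = (0.547750·720 + 0.174125·400 + 0.124250·360 + 0.165375·1100) / 0.42100625 = 690.6725 / 0.42100625 ≈ 1640.5279.
Intermediate flow from 3 to 1: z_31 = a_31 · x_1 = 0.05 × 690.6725 / 0.42100625 = 34.533625 / 0.42100625 ≈ 82.03.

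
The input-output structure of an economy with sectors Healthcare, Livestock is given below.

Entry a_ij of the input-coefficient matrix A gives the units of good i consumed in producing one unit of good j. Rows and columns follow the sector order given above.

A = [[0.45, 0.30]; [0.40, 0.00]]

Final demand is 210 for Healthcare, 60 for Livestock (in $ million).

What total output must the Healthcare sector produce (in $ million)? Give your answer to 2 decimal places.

I − A =
  [   0.55    -0.30]
  [  -0.40     1.00]
det(I−A) = (0.55)(1.00) − (-0.30)(-0.40) = 0.4300
adj(I−A) = [[1.00, 0.30], [0.40, 0.55]]
(I − A)⁻¹ = adj(I−A) / det(I−A) ≈
  [   2.3256     0.6977]
  [   0.9302     1.2791]
x = (I − A)⁻¹ d = adj(I−A)·d / det(I−A), with det(I−A) = 0.4300:
  x_1 = (1.00·210 + 0.30·60) / 0.4300 = 228.00 / 0.4300 ≈ 530.23
  x_2 = (0.40·210 + 0.55·60) / 0.4300 = 117.00 / 0.4300 ≈ 272.09

x_1 = 530.23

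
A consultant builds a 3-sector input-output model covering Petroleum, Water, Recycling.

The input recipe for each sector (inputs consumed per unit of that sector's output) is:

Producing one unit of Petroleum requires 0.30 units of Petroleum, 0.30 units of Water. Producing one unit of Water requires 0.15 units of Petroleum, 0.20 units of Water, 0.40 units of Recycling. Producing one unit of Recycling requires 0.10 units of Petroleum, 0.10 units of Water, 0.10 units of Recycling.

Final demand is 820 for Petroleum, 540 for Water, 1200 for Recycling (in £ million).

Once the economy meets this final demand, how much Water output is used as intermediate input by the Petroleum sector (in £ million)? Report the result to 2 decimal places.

z_WP = 542.69

I − A =
  [   0.70    -0.15    -0.10]
  [  -0.30     0.80    -0.10]
  [   0.00    -0.40     0.90]
Cofactors of I−A, C_ij = (−1)^(i+j)·(minor ij) (rows/columns in the sector order above):
  C_11 = (0.80)(0.90) − (-0.10)(-0.40) = 0.6800
  C_12 = −[(-0.30)(0.90) − (-0.10)(0.00)] = 0.2700
  C_13 = (-0.30)(-0.40) − (0.80)(0.00) = 0.1200
  C_21 = −[(-0.15)(0.90) − (-0.10)(-0.40)] = 0.1750
  C_22 = (0.70)(0.90) − (-0.10)(0.00) = 0.6300
  C_23 = −[(0.70)(-0.40) − (-0.15)(0.00)] = 0.2800
  C_31 = (-0.15)(-0.10) − (-0.10)(0.80) = 0.0950
  C_32 = −[(0.70)(-0.10) − (-0.10)(-0.30)] = 0.1000
  C_33 = (0.70)(0.80) − (-0.15)(-0.30) = 0.5150
det(I−A) = Σ_j (I−A)_1j·C_1j = (0.70)(0.6800) + (-0.15)(0.2700) + (-0.10)(0.1200) = 0.4235
adj(I−A) = Cᵀ =
  [ 0.6800   0.1750   0.0950]
  [ 0.2700   0.6300   0.1000]
  [ 0.1200   0.2800   0.5150]
(I − A)⁻¹ = adj(I−A) / det(I−A) ≈
  [   1.6057     0.4132     0.2243]
  [   0.6375     1.4876     0.2361]
  [   0.2834     0.6612     1.2161]
First solve x = (I − A)⁻¹ d = adj(I−A)·d / det(I−A); in particular x_P = (0.6800·820 + 0.1750·540 + 0.0950·1200) / 0.4235 = 766.10 / 0.4235 ≈ 1808.9728.
Intermediate flow from W to P: z_WP = a_WP · x_P = 0.30 × 766.10 / 0.4235 = 229.83 / 0.4235 ≈ 542.69.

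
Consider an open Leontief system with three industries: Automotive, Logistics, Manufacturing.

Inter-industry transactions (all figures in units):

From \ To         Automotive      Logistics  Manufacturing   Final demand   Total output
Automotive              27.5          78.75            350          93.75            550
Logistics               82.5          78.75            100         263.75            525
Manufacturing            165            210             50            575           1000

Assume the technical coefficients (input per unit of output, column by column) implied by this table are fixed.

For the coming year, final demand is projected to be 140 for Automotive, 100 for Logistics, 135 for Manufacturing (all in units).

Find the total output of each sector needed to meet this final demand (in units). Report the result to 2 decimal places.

x_1 = 299.98, x_2 = 208.79, x_3 = 324.75

Technical coefficients a_ij = z_ij / X_j:
  a_11 = 27.5/550 = 0.05, a_21 = 82.5/550 = 0.15, a_31 = 165/550 = 0.30
  a_12 = 78.75/525 = 0.15, a_22 = 78.75/525 = 0.15, a_32 = 210/525 = 0.40
  a_13 = 350/1000 = 0.35, a_23 = 100/1000 = 0.10, a_33 = 50/1000 = 0.05
I − A =
  [   0.95    -0.15    -0.35]
  [  -0.15     0.85    -0.10]
  [  -0.30    -0.40     0.95]
Cofactors of I−A, C_ij = (−1)^(i+j)·(minor ij) (rows/columns in the sector order above):
  C_11 = (0.85)(0.95) − (-0.10)(-0.40) = 0.7675
  C_12 = −[(-0.15)(0.95) − (-0.10)(-0.30)] = 0.1725
  C_13 = (-0.15)(-0.40) − (0.85)(-0.30) = 0.3150
  C_21 = −[(-0.15)(0.95) − (-0.35)(-0.40)] = 0.2825
  C_22 = (0.95)(0.95) − (-0.35)(-0.30) = 0.7975
  C_23 = −[(0.95)(-0.40) − (-0.15)(-0.30)] = 0.4250
  C_31 = (-0.15)(-0.10) − (-0.35)(0.85) = 0.3125
  C_32 = −[(0.95)(-0.10) − (-0.35)(-0.15)] = 0.1475
  C_33 = (0.95)(0.85) − (-0.15)(-0.15) = 0.7850
det(I−A) = Σ_j (I−A)_1j·C_1j = (0.95)(0.7675) + (-0.15)(0.1725) + (-0.35)(0.3150) = 0.5930
adj(I−A) = Cᵀ =
  [ 0.7675   0.2825   0.3125]
  [ 0.1725   0.7975   0.1475]
  [ 0.3150   0.4250   0.7850]
(I − A)⁻¹ = adj(I−A) / det(I−A) ≈
  [   1.2943     0.4764     0.5270]
  [   0.2909     1.3449     0.2487]
  [   0.5312     0.7167     1.3238]
x = (I − A)⁻¹ d = adj(I−A)·d / det(I−A), with det(I−A) = 0.5930:
  x_1 = (0.7675·140 + 0.2825·100 + 0.3125·135) / 0.5930 = 177.8875 / 0.5930 ≈ 299.98
  x_2 = (0.1725·140 + 0.7975·100 + 0.1475·135) / 0.5930 = 123.8125 / 0.5930 ≈ 208.79
  x_3 = (0.3150·140 + 0.4250·100 + 0.7850·135) / 0.5930 = 192.575 / 0.5930 ≈ 324.75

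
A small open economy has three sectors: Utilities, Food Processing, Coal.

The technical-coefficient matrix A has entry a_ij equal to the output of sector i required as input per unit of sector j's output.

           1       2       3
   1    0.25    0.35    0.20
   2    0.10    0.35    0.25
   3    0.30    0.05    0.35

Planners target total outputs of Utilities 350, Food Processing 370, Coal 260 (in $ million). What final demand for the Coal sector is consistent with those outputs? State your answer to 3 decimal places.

I − A =
  [   0.75    -0.35    -0.20]
  [  -0.10     0.65    -0.25]
  [  -0.30    -0.05     0.65]
d = (I − A) x:
  d_1 = (+0.75)·350 + (-0.35)·370 + (-0.20)·260 = 81.000
  d_2 = (-0.10)·350 + (+0.65)·370 + (-0.25)·260 = 140.500
  d_3 = (-0.30)·350 + (-0.05)·370 + (+0.65)·260 = 45.500

d_3 = 45.500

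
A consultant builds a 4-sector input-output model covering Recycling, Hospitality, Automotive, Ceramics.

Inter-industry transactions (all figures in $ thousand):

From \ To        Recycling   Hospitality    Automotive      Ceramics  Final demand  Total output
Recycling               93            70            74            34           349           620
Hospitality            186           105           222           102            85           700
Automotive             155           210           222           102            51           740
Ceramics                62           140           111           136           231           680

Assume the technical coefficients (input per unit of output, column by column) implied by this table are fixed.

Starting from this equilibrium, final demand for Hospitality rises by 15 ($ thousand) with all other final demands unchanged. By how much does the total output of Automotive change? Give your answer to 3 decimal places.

Technical coefficients a_ij = z_ij / X_j:
  a_RR = 93/620 = 0.15, a_HR = 186/620 = 0.30, a_AR = 155/620 = 0.25, a_CR = 62/620 = 0.10
  a_RH = 70/700 = 0.10, a_HH = 105/700 = 0.15, a_AH = 210/700 = 0.30, a_CH = 140/700 = 0.20
  a_RA = 74/740 = 0.10, a_HA = 222/740 = 0.30, a_AA = 222/740 = 0.30, a_CA = 111/740 = 0.15
  a_RC = 34/680 = 0.05, a_HC = 102/680 = 0.15, a_AC = 102/680 = 0.15, a_CC = 136/680 = 0.20
I − A =
  [   0.85    -0.10    -0.10    -0.05]
  [  -0.30     0.85    -0.30    -0.15]
  [  -0.25    -0.30     0.70    -0.15]
  [  -0.10    -0.20    -0.15     0.80]
Compute the cofactors C_ij = (−1)^(i+j)·(3×3 minor ij) of I−A; the adjugate is their transpose:
adj(I−A) = Cᵀ =
  [ 0.348125   0.090000   0.100625   0.057500]
  [ 0.241875   0.430000   0.249375   0.142500]
  [ 0.260750   0.252000   0.519750   0.161000]
  [ 0.152875   0.166000   0.172375   0.370500]
det(I−A) = Σ_j (I−A)_1j·C_1j = (0.85)(0.348125) + (-0.10)(0.241875) + (-0.10)(0.260750) + (-0.05)(0.152875) = 0.2380
(I − A)⁻¹ = adj(I−A) / det(I−A) ≈
  [   1.4627     0.3782     0.4228     0.2416]
  [   1.0163     1.8067     1.0478     0.5987]
  [   1.0956     1.0588     2.1838     0.6765]
  [   0.6423     0.6975     0.7243     1.5567]
Δx = (I − A)⁻¹ Δd with Δd having +15 in the Hospitality component and 0 elsewhere.
So Δx_A = L_AH · (+15), where L_AH = adj(I−A)_AH / det(I−A) = 0.252000 / 0.2380.
Δx_A = 0.252000 × (+15) / 0.2380 = 3.78 / 0.2380 ≈ 15.882.

Δx_A = 15.882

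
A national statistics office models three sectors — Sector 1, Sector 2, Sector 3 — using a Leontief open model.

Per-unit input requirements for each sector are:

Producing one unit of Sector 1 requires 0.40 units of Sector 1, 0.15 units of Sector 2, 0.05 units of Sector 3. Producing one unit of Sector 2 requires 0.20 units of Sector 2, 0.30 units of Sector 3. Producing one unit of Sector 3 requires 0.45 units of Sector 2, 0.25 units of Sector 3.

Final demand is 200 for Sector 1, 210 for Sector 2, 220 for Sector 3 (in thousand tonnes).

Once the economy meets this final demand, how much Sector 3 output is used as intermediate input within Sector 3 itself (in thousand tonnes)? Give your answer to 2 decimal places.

z_33 = 143.73

I − A =
  [   0.60     0.00     0.00]
  [  -0.15     0.80    -0.45]
  [  -0.05    -0.30     0.75]
Cofactors of I−A, C_ij = (−1)^(i+j)·(minor ij) (rows/columns in the sector order above):
  C_11 = (0.80)(0.75) − (-0.45)(-0.30) = 0.4650
  C_12 = −[(-0.15)(0.75) − (-0.45)(-0.05)] = 0.1350
  C_13 = (-0.15)(-0.30) − (0.80)(-0.05) = 0.0850
  C_21 = −[(0.00)(0.75) − (0.00)(-0.30)] = 0.0000
  C_22 = (0.60)(0.75) − (0.00)(-0.05) = 0.4500
  C_23 = −[(0.60)(-0.30) − (0.00)(-0.05)] = 0.1800
  C_31 = (0.00)(-0.45) − (0.00)(0.80) = 0.0000
  C_32 = −[(0.60)(-0.45) − (0.00)(-0.15)] = 0.2700
  C_33 = (0.60)(0.80) − (0.00)(-0.15) = 0.4800
det(I−A) = Σ_j (I−A)_1j·C_1j = (0.60)(0.4650) + (0.00)(0.1350) + (0.00)(0.0850) = 0.2790
adj(I−A) = Cᵀ =
  [ 0.4650   0.0000   0.0000]
  [ 0.1350   0.4500   0.2700]
  [ 0.0850   0.1800   0.4800]
(I − A)⁻¹ = adj(I−A) / det(I−A) ≈
  [   1.6667     0.0000     0.0000]
  [   0.4839     1.6129     0.9677]
  [   0.3047     0.6452     1.7204]
First solve x = (I − A)⁻¹ d = adj(I−A)·d / det(I−A); in particular x_3 = (0.0850·200 + 0.1800·210 + 0.4800·220) / 0.2790 = 160.40 / 0.2790 ≈ 574.9104.
Intermediate flow from 3 to 3: z_33 = a_33 · x_3 = 0.25 × 160.40 / 0.2790 = 40.10 / 0.2790 ≈ 143.73.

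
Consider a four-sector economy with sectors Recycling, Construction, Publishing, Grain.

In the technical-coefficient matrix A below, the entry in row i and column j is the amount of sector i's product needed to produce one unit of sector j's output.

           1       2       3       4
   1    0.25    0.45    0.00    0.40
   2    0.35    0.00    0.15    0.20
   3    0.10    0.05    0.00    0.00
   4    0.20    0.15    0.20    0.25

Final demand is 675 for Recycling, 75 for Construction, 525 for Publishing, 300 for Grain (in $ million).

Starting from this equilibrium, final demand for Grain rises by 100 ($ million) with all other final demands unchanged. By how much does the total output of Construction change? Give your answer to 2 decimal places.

I − A =
  [   0.75    -0.45     0.00    -0.40]
  [  -0.35     1.00    -0.15    -0.20]
  [  -0.10    -0.05     1.00     0.00]
  [  -0.20    -0.15    -0.20     0.75]
Compute the cofactors C_ij = (−1)^(i+j)·(3×3 minor ij) of I−A; the adjugate is their transpose:
adj(I−A) = Cᵀ =
  [ 0.712375   0.401500   0.157625   0.487000]
  [ 0.317750   0.474500   0.130375   0.296000]
  [ 0.087125   0.063875   0.302875   0.063500]
  [ 0.276750   0.219000   0.148875   0.580125]
det(I−A) = Σ_j (I−A)_1j·C_1j = (0.75)(0.712375) + (-0.45)(0.317750) + (0.00)(0.087125) + (-0.40)(0.276750) = 0.28059375
(I − A)⁻¹ = adj(I−A) / det(I−A) ≈
  [   2.5388     1.4309     0.5618     1.7356]
  [   1.1324     1.6911     0.4646     1.0549]
  [   0.3105     0.2276     1.0794     0.2263]
  [   0.9863     0.7805     0.5306     2.0675]
Δx = (I − A)⁻¹ Δd with Δd having +100 in the Grain component and 0 elsewhere.
So Δx_2 = L_24 · (+100), where L_24 = adj(I−A)_24 / det(I−A) = 0.296000 / 0.28059375.
Δx_2 = 0.296000 × (+100) / 0.28059375 = 29.60 / 0.28059375 ≈ 105.49.

Δx_2 = 105.49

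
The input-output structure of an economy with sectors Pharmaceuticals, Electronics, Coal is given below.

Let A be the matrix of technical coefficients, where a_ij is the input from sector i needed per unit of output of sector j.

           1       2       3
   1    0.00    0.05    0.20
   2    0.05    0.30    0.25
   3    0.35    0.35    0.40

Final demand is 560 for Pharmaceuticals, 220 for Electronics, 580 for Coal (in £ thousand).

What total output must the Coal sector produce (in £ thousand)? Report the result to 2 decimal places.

x_3 = 2306.98

I − A =
  [   1.00    -0.05    -0.20]
  [  -0.05     0.70    -0.25]
  [  -0.35    -0.35     0.60]
Cofactors of I−A, C_ij = (−1)^(i+j)·(minor ij) (rows/columns in the sector order above):
  C_11 = (0.70)(0.60) − (-0.25)(-0.35) = 0.3325
  C_12 = −[(-0.05)(0.60) − (-0.25)(-0.35)] = 0.1175
  C_13 = (-0.05)(-0.35) − (0.70)(-0.35) = 0.2625
  C_21 = −[(-0.05)(0.60) − (-0.20)(-0.35)] = 0.1000
  C_22 = (1.00)(0.60) − (-0.20)(-0.35) = 0.5300
  C_23 = −[(1.00)(-0.35) − (-0.05)(-0.35)] = 0.3675
  C_31 = (-0.05)(-0.25) − (-0.20)(0.70) = 0.1525
  C_32 = −[(1.00)(-0.25) − (-0.20)(-0.05)] = 0.2600
  C_33 = (1.00)(0.70) − (-0.05)(-0.05) = 0.6975
det(I−A) = Σ_j (I−A)_1j·C_1j = (1.00)(0.3325) + (-0.05)(0.1175) + (-0.20)(0.2625) = 0.274125
adj(I−A) = Cᵀ =
  [ 0.3325   0.1000   0.1525]
  [ 0.1175   0.5300   0.2600]
  [ 0.2625   0.3675   0.6975]
(I − A)⁻¹ = adj(I−A) / det(I−A) ≈
  [   1.2130     0.3648     0.5563]
  [   0.4286     1.9334     0.9485]
  [   0.9576     1.3406     2.5445]
x = (I − A)⁻¹ d = adj(I−A)·d / det(I−A), with det(I−A) = 0.274125:
  x_1 = (0.3325·560 + 0.1000·220 + 0.1525·580) / 0.274125 = 296.65 / 0.274125 ≈ 1082.17
  x_2 = (0.1175·560 + 0.5300·220 + 0.2600·580) / 0.274125 = 333.20 / 0.274125 ≈ 1215.50
  x_3 = (0.2625·560 + 0.3675·220 + 0.6975·580) / 0.274125 = 632.40 / 0.274125 ≈ 2306.98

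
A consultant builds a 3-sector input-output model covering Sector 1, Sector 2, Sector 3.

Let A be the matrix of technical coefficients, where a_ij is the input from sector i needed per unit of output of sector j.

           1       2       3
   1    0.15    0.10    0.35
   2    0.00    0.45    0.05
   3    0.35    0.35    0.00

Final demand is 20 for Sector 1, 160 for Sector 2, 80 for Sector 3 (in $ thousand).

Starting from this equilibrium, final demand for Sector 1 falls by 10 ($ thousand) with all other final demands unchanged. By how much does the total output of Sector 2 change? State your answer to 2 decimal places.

Δx_2 = -0.46

I − A =
  [   0.85    -0.10    -0.35]
  [   0.00     0.55    -0.05]
  [  -0.35    -0.35     1.00]
Cofactors of I−A, C_ij = (−1)^(i+j)·(minor ij) (rows/columns in the sector order above):
  C_11 = (0.55)(1.00) − (-0.05)(-0.35) = 0.5325
  C_12 = −[(0.00)(1.00) − (-0.05)(-0.35)] = 0.0175
  C_13 = (0.00)(-0.35) − (0.55)(-0.35) = 0.1925
  C_21 = −[(-0.10)(1.00) − (-0.35)(-0.35)] = 0.2225
  C_22 = (0.85)(1.00) − (-0.35)(-0.35) = 0.7275
  C_23 = −[(0.85)(-0.35) − (-0.10)(-0.35)] = 0.3325
  C_31 = (-0.10)(-0.05) − (-0.35)(0.55) = 0.1975
  C_32 = −[(0.85)(-0.05) − (-0.35)(0.00)] = 0.0425
  C_33 = (0.85)(0.55) − (-0.10)(0.00) = 0.4675
det(I−A) = Σ_j (I−A)_1j·C_1j = (0.85)(0.5325) + (-0.10)(0.0175) + (-0.35)(0.1925) = 0.3835
adj(I−A) = Cᵀ =
  [ 0.5325   0.2225   0.1975]
  [ 0.0175   0.7275   0.0425]
  [ 0.1925   0.3325   0.4675]
(I − A)⁻¹ = adj(I−A) / det(I−A) ≈
  [   1.3885     0.5802     0.5150]
  [   0.0456     1.8970     0.1108]
  [   0.5020     0.8670     1.2190]
Δx = (I − A)⁻¹ Δd with Δd having -10 in the Sector 1 component and 0 elsewhere.
So Δx_2 = L_21 · (-10), where L_21 = adj(I−A)_21 / det(I−A) = 0.0175 / 0.3835.
Δx_2 = 0.0175 × (-10) / 0.3835 = -0.175 / 0.3835 ≈ -0.46.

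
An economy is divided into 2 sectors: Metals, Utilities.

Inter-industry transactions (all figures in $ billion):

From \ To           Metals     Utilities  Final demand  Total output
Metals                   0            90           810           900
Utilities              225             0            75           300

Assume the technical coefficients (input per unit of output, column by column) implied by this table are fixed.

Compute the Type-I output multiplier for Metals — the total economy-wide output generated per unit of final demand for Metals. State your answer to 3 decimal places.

m_M = 1.351

Technical coefficients a_ij = z_ij / X_j:
  a_MM = 0/900 = 0.00, a_UM = 225/900 = 0.25
  a_MU = 90/300 = 0.30, a_UU = 0/300 = 0.00
I − A =
  [   1.00    -0.30]
  [  -0.25     1.00]
det(I−A) = (1.00)(1.00) − (-0.30)(-0.25) = 0.9250
adj(I−A) = [[1.00, 0.30], [0.25, 1.00]]
(I − A)⁻¹ = adj(I−A) / det(I−A) ≈
  [   1.0811     0.3243]
  [   0.2703     1.0811]
The output multiplier for sector j is the column-j sum of the Leontief inverse (I − A)⁻¹ = adj(I−A) / det(I−A).
Column M of adj(I−A): (1.00, 0.25); det(I−A) = 0.9250.
m_M = (1.00 + 0.25) / 0.9250 = 1.25 / 0.9250 ≈ 1.351.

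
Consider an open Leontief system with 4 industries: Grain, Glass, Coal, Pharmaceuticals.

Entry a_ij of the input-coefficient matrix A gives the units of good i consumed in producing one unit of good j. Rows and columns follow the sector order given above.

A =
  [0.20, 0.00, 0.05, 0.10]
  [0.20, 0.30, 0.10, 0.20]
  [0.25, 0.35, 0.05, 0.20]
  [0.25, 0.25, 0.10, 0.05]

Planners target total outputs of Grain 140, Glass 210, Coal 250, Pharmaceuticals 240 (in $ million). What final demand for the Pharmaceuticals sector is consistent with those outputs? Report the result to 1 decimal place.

I − A =
  [   0.80     0.00    -0.05    -0.10]
  [  -0.20     0.70    -0.10    -0.20]
  [  -0.25    -0.35     0.95    -0.20]
  [  -0.25    -0.25    -0.10     0.95]
d = (I − A) x:
  d_1 = (+0.80)·140 + (+0.00)·210 + (-0.05)·250 + (-0.10)·240 = 75.5
  d_2 = (-0.20)·140 + (+0.70)·210 + (-0.10)·250 + (-0.20)·240 = 46.0
  d_3 = (-0.25)·140 + (-0.35)·210 + (+0.95)·250 + (-0.20)·240 = 81.0
  d_4 = (-0.25)·140 + (-0.25)·210 + (-0.10)·250 + (+0.95)·240 = 115.5

d_4 = 115.5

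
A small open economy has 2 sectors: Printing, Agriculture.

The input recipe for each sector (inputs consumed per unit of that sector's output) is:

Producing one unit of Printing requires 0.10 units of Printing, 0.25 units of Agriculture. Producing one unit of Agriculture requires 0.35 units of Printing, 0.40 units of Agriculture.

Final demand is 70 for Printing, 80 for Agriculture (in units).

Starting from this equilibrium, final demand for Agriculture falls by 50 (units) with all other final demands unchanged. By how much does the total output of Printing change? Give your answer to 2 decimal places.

I − A =
  [   0.90    -0.35]
  [  -0.25     0.60]
det(I−A) = (0.90)(0.60) − (-0.35)(-0.25) = 0.4525
adj(I−A) = [[0.60, 0.35], [0.25, 0.90]]
(I − A)⁻¹ = adj(I−A) / det(I−A) ≈
  [   1.3260     0.7735]
  [   0.5525     1.9890]
Δx = (I − A)⁻¹ Δd with Δd having -50 in the Agriculture component and 0 elsewhere.
So Δx_1 = L_12 · (-50), where L_12 = adj(I−A)_12 / det(I−A) = 0.35 / 0.4525.
Δx_1 = 0.35 × (-50) / 0.4525 = -17.50 / 0.4525 ≈ -38.67.

Δx_1 = -38.67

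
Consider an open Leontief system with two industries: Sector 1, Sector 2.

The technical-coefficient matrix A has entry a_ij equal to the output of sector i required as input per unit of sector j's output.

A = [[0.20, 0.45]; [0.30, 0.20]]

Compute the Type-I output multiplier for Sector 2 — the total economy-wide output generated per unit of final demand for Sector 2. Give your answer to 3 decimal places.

I − A =
  [   0.80    -0.45]
  [  -0.30     0.80]
det(I−A) = (0.80)(0.80) − (-0.45)(-0.30) = 0.5050
adj(I−A) = [[0.80, 0.45], [0.30, 0.80]]
(I − A)⁻¹ = adj(I−A) / det(I−A) ≈
  [   1.5842     0.8911]
  [   0.5941     1.5842]
The output multiplier for sector j is the column-j sum of the Leontief inverse (I − A)⁻¹ = adj(I−A) / det(I−A).
Column 2 of adj(I−A): (0.45, 0.80); det(I−A) = 0.5050.
m_2 = (0.45 + 0.80) / 0.5050 = 1.25 / 0.5050 ≈ 2.475.

m_2 = 2.475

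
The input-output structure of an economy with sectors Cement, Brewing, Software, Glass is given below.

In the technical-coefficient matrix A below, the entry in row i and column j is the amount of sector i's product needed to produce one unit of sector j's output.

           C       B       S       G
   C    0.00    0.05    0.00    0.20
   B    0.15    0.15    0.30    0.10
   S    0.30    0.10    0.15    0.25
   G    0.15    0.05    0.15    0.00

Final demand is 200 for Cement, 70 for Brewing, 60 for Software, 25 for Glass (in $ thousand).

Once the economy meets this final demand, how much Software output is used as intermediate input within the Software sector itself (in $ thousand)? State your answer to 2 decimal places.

z_SS = 30.91

I − A =
  [   1.00    -0.05     0.00    -0.20]
  [  -0.15     0.85    -0.30    -0.10]
  [  -0.30    -0.10     0.85    -0.25]
  [  -0.15    -0.05    -0.15     1.00]
Compute the cofactors C_ij = (−1)^(i+j)·(3×3 minor ij) of I−A; the adjugate is their transpose:
adj(I−A) = Cᵀ =
  [ 0.651125   0.052125   0.044250   0.146500]
  [ 0.240375   0.778000   0.310500   0.203500]
  [ 0.303750   0.129375   0.809750   0.276125]
  [ 0.155250   0.066125   0.143625   0.681625]
det(I−A) = Σ_j (I−A)_1j·C_1j = (1.00)(0.651125) + (-0.05)(0.240375) + (0.00)(0.303750) + (-0.20)(0.155250) = 0.60805625
(I − A)⁻¹ = adj(I−A) / det(I−A) ≈
  [   1.0708     0.0857     0.0728     0.2409]
  [   0.3953     1.2795     0.5106     0.3347]
  [   0.4995     0.2128     1.3317     0.4541]
  [   0.2553     0.1087     0.2362     1.1210]
First solve x = (I − A)⁻¹ d = adj(I−A)·d / det(I−A); in particular x_S = (0.303750·200 + 0.129375·70 + 0.809750·60 + 0.276125·25) / 0.60805625 = 125.294375 / 0.60805625 ≈ 206.0572.
Intermediate flow from S to S: z_SS = a_SS · x_S = 0.15 × 125.294375 / 0.60805625 = 18.79415625 / 0.60805625 ≈ 30.91.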